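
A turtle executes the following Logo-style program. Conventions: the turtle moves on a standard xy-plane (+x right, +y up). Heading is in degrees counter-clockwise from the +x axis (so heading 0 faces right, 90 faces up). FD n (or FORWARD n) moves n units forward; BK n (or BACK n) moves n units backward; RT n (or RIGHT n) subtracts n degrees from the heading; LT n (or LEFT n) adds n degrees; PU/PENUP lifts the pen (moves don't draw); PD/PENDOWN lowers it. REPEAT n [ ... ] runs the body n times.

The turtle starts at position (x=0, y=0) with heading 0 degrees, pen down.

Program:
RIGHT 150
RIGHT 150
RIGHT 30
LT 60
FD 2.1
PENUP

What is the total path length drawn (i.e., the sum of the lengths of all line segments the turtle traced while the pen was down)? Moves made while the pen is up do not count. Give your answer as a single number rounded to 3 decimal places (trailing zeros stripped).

Answer: 2.1

Derivation:
Executing turtle program step by step:
Start: pos=(0,0), heading=0, pen down
RT 150: heading 0 -> 210
RT 150: heading 210 -> 60
RT 30: heading 60 -> 30
LT 60: heading 30 -> 90
FD 2.1: (0,0) -> (0,2.1) [heading=90, draw]
PU: pen up
Final: pos=(0,2.1), heading=90, 1 segment(s) drawn

Segment lengths:
  seg 1: (0,0) -> (0,2.1), length = 2.1
Total = 2.1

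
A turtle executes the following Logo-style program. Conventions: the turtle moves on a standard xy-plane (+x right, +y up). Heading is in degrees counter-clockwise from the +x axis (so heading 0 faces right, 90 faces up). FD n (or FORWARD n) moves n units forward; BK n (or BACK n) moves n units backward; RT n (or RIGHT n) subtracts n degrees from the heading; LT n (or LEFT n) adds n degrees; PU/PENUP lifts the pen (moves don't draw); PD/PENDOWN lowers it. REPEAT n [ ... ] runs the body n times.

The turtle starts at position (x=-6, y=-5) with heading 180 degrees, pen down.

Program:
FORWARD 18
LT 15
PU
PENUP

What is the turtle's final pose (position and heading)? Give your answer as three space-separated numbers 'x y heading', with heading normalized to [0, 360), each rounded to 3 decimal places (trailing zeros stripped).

Executing turtle program step by step:
Start: pos=(-6,-5), heading=180, pen down
FD 18: (-6,-5) -> (-24,-5) [heading=180, draw]
LT 15: heading 180 -> 195
PU: pen up
PU: pen up
Final: pos=(-24,-5), heading=195, 1 segment(s) drawn

Answer: -24 -5 195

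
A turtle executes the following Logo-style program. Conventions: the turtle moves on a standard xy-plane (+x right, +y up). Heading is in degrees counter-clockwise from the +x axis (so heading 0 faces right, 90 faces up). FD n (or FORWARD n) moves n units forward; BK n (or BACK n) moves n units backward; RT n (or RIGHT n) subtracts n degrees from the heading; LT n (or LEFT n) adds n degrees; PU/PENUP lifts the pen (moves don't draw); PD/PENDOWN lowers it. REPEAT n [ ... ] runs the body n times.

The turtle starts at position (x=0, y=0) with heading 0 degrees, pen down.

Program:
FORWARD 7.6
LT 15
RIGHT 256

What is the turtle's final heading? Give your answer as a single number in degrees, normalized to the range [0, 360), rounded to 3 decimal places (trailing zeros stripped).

Answer: 119

Derivation:
Executing turtle program step by step:
Start: pos=(0,0), heading=0, pen down
FD 7.6: (0,0) -> (7.6,0) [heading=0, draw]
LT 15: heading 0 -> 15
RT 256: heading 15 -> 119
Final: pos=(7.6,0), heading=119, 1 segment(s) drawn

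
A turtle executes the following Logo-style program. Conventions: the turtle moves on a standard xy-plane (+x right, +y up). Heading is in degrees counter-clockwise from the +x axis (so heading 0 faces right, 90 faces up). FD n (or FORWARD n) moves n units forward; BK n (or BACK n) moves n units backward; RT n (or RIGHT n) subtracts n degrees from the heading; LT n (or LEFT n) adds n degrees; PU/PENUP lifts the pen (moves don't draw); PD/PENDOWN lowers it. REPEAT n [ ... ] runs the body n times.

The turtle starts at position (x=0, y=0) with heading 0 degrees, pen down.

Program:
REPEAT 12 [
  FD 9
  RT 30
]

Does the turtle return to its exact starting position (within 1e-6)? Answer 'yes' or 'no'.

Executing turtle program step by step:
Start: pos=(0,0), heading=0, pen down
REPEAT 12 [
  -- iteration 1/12 --
  FD 9: (0,0) -> (9,0) [heading=0, draw]
  RT 30: heading 0 -> 330
  -- iteration 2/12 --
  FD 9: (9,0) -> (16.794,-4.5) [heading=330, draw]
  RT 30: heading 330 -> 300
  -- iteration 3/12 --
  FD 9: (16.794,-4.5) -> (21.294,-12.294) [heading=300, draw]
  RT 30: heading 300 -> 270
  -- iteration 4/12 --
  FD 9: (21.294,-12.294) -> (21.294,-21.294) [heading=270, draw]
  RT 30: heading 270 -> 240
  -- iteration 5/12 --
  FD 9: (21.294,-21.294) -> (16.794,-29.088) [heading=240, draw]
  RT 30: heading 240 -> 210
  -- iteration 6/12 --
  FD 9: (16.794,-29.088) -> (9,-33.588) [heading=210, draw]
  RT 30: heading 210 -> 180
  -- iteration 7/12 --
  FD 9: (9,-33.588) -> (0,-33.588) [heading=180, draw]
  RT 30: heading 180 -> 150
  -- iteration 8/12 --
  FD 9: (0,-33.588) -> (-7.794,-29.088) [heading=150, draw]
  RT 30: heading 150 -> 120
  -- iteration 9/12 --
  FD 9: (-7.794,-29.088) -> (-12.294,-21.294) [heading=120, draw]
  RT 30: heading 120 -> 90
  -- iteration 10/12 --
  FD 9: (-12.294,-21.294) -> (-12.294,-12.294) [heading=90, draw]
  RT 30: heading 90 -> 60
  -- iteration 11/12 --
  FD 9: (-12.294,-12.294) -> (-7.794,-4.5) [heading=60, draw]
  RT 30: heading 60 -> 30
  -- iteration 12/12 --
  FD 9: (-7.794,-4.5) -> (0,0) [heading=30, draw]
  RT 30: heading 30 -> 0
]
Final: pos=(0,0), heading=0, 12 segment(s) drawn

Start position: (0, 0)
Final position: (0, 0)
Distance = 0; < 1e-6 -> CLOSED

Answer: yes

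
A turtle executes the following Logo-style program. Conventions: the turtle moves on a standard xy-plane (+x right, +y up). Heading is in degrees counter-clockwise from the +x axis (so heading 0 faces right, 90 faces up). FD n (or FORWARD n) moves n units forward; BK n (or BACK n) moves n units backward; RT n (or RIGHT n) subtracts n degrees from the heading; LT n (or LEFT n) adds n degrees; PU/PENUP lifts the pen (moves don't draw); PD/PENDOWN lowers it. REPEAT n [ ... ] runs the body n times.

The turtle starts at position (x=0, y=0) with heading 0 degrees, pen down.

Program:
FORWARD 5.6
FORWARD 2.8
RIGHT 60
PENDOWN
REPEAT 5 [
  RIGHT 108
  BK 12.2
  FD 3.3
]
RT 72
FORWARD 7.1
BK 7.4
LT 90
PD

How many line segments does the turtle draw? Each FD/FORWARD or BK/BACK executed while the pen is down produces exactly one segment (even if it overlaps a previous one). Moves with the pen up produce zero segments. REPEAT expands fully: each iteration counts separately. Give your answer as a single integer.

Answer: 14

Derivation:
Executing turtle program step by step:
Start: pos=(0,0), heading=0, pen down
FD 5.6: (0,0) -> (5.6,0) [heading=0, draw]
FD 2.8: (5.6,0) -> (8.4,0) [heading=0, draw]
RT 60: heading 0 -> 300
PD: pen down
REPEAT 5 [
  -- iteration 1/5 --
  RT 108: heading 300 -> 192
  BK 12.2: (8.4,0) -> (20.333,2.537) [heading=192, draw]
  FD 3.3: (20.333,2.537) -> (17.106,1.85) [heading=192, draw]
  -- iteration 2/5 --
  RT 108: heading 192 -> 84
  BK 12.2: (17.106,1.85) -> (15.83,-10.283) [heading=84, draw]
  FD 3.3: (15.83,-10.283) -> (16.175,-7.001) [heading=84, draw]
  -- iteration 3/5 --
  RT 108: heading 84 -> 336
  BK 12.2: (16.175,-7.001) -> (5.03,-2.039) [heading=336, draw]
  FD 3.3: (5.03,-2.039) -> (8.045,-3.381) [heading=336, draw]
  -- iteration 4/5 --
  RT 108: heading 336 -> 228
  BK 12.2: (8.045,-3.381) -> (16.208,5.685) [heading=228, draw]
  FD 3.3: (16.208,5.685) -> (14,3.233) [heading=228, draw]
  -- iteration 5/5 --
  RT 108: heading 228 -> 120
  BK 12.2: (14,3.233) -> (20.1,-7.332) [heading=120, draw]
  FD 3.3: (20.1,-7.332) -> (18.45,-4.475) [heading=120, draw]
]
RT 72: heading 120 -> 48
FD 7.1: (18.45,-4.475) -> (23.201,0.802) [heading=48, draw]
BK 7.4: (23.201,0.802) -> (18.249,-4.697) [heading=48, draw]
LT 90: heading 48 -> 138
PD: pen down
Final: pos=(18.249,-4.697), heading=138, 14 segment(s) drawn
Segments drawn: 14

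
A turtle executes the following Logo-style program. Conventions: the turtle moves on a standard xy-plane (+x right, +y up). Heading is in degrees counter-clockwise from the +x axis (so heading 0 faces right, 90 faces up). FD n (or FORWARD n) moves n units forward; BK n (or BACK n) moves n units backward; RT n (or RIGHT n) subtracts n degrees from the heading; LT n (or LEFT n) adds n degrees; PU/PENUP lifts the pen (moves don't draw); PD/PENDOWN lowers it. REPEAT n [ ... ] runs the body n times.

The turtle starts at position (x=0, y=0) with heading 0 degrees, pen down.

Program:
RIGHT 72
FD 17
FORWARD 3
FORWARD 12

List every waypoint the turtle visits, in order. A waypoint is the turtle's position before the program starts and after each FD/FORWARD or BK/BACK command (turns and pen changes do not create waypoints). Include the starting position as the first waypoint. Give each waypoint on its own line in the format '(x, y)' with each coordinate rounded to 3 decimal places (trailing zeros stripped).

Executing turtle program step by step:
Start: pos=(0,0), heading=0, pen down
RT 72: heading 0 -> 288
FD 17: (0,0) -> (5.253,-16.168) [heading=288, draw]
FD 3: (5.253,-16.168) -> (6.18,-19.021) [heading=288, draw]
FD 12: (6.18,-19.021) -> (9.889,-30.434) [heading=288, draw]
Final: pos=(9.889,-30.434), heading=288, 3 segment(s) drawn
Waypoints (4 total):
(0, 0)
(5.253, -16.168)
(6.18, -19.021)
(9.889, -30.434)

Answer: (0, 0)
(5.253, -16.168)
(6.18, -19.021)
(9.889, -30.434)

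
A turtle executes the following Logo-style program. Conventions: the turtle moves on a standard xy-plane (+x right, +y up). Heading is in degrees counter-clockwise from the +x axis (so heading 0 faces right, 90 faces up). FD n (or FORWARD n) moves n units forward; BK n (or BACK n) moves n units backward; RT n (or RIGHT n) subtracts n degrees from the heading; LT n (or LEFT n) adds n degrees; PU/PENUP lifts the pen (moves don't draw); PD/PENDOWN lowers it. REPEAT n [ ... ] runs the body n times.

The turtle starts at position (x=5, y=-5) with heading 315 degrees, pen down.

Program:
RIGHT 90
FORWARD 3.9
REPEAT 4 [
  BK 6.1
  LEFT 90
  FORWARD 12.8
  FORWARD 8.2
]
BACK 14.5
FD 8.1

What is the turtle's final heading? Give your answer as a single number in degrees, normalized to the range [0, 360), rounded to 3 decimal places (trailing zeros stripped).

Answer: 225

Derivation:
Executing turtle program step by step:
Start: pos=(5,-5), heading=315, pen down
RT 90: heading 315 -> 225
FD 3.9: (5,-5) -> (2.242,-7.758) [heading=225, draw]
REPEAT 4 [
  -- iteration 1/4 --
  BK 6.1: (2.242,-7.758) -> (6.556,-3.444) [heading=225, draw]
  LT 90: heading 225 -> 315
  FD 12.8: (6.556,-3.444) -> (15.607,-12.495) [heading=315, draw]
  FD 8.2: (15.607,-12.495) -> (21.405,-18.294) [heading=315, draw]
  -- iteration 2/4 --
  BK 6.1: (21.405,-18.294) -> (17.092,-13.98) [heading=315, draw]
  LT 90: heading 315 -> 45
  FD 12.8: (17.092,-13.98) -> (26.142,-4.929) [heading=45, draw]
  FD 8.2: (26.142,-4.929) -> (31.941,0.869) [heading=45, draw]
  -- iteration 3/4 --
  BK 6.1: (31.941,0.869) -> (27.627,-3.444) [heading=45, draw]
  LT 90: heading 45 -> 135
  FD 12.8: (27.627,-3.444) -> (18.576,5.607) [heading=135, draw]
  FD 8.2: (18.576,5.607) -> (12.778,11.405) [heading=135, draw]
  -- iteration 4/4 --
  BK 6.1: (12.778,11.405) -> (17.092,7.092) [heading=135, draw]
  LT 90: heading 135 -> 225
  FD 12.8: (17.092,7.092) -> (8.041,-1.959) [heading=225, draw]
  FD 8.2: (8.041,-1.959) -> (2.242,-7.758) [heading=225, draw]
]
BK 14.5: (2.242,-7.758) -> (12.495,2.495) [heading=225, draw]
FD 8.1: (12.495,2.495) -> (6.768,-3.232) [heading=225, draw]
Final: pos=(6.768,-3.232), heading=225, 15 segment(s) drawn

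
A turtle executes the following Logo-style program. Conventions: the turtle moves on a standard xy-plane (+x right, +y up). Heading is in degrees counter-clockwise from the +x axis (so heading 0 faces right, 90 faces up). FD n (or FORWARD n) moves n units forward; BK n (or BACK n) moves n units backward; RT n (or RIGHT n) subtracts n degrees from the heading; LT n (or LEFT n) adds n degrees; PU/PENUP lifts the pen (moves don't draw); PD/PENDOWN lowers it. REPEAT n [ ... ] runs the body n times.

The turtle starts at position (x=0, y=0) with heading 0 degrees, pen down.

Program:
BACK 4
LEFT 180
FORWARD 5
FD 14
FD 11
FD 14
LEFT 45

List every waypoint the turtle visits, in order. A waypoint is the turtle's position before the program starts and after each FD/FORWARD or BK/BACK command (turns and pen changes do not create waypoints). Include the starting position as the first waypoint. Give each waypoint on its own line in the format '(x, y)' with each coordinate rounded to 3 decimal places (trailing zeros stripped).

Executing turtle program step by step:
Start: pos=(0,0), heading=0, pen down
BK 4: (0,0) -> (-4,0) [heading=0, draw]
LT 180: heading 0 -> 180
FD 5: (-4,0) -> (-9,0) [heading=180, draw]
FD 14: (-9,0) -> (-23,0) [heading=180, draw]
FD 11: (-23,0) -> (-34,0) [heading=180, draw]
FD 14: (-34,0) -> (-48,0) [heading=180, draw]
LT 45: heading 180 -> 225
Final: pos=(-48,0), heading=225, 5 segment(s) drawn
Waypoints (6 total):
(0, 0)
(-4, 0)
(-9, 0)
(-23, 0)
(-34, 0)
(-48, 0)

Answer: (0, 0)
(-4, 0)
(-9, 0)
(-23, 0)
(-34, 0)
(-48, 0)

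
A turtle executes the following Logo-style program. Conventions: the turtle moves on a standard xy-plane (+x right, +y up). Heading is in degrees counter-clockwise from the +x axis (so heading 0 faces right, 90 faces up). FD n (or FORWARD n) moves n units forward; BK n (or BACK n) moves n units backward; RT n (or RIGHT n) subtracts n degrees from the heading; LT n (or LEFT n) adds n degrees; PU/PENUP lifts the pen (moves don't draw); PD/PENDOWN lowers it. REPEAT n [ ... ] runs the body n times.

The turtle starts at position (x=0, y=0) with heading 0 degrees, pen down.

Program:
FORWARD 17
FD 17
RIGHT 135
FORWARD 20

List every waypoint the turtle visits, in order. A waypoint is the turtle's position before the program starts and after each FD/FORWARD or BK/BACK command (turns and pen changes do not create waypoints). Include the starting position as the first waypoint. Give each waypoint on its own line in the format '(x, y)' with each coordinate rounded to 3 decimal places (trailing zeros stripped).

Executing turtle program step by step:
Start: pos=(0,0), heading=0, pen down
FD 17: (0,0) -> (17,0) [heading=0, draw]
FD 17: (17,0) -> (34,0) [heading=0, draw]
RT 135: heading 0 -> 225
FD 20: (34,0) -> (19.858,-14.142) [heading=225, draw]
Final: pos=(19.858,-14.142), heading=225, 3 segment(s) drawn
Waypoints (4 total):
(0, 0)
(17, 0)
(34, 0)
(19.858, -14.142)

Answer: (0, 0)
(17, 0)
(34, 0)
(19.858, -14.142)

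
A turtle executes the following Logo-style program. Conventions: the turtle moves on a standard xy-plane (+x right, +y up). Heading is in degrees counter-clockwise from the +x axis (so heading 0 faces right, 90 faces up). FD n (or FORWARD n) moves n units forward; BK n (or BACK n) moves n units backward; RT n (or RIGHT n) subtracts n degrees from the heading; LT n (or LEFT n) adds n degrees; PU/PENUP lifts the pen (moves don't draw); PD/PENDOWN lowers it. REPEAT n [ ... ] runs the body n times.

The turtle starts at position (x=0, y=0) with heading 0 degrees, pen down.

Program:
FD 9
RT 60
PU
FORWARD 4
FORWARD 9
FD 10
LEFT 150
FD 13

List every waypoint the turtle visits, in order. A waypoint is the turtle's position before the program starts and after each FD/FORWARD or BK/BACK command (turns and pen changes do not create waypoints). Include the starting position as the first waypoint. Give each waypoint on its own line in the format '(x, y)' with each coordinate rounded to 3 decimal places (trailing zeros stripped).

Executing turtle program step by step:
Start: pos=(0,0), heading=0, pen down
FD 9: (0,0) -> (9,0) [heading=0, draw]
RT 60: heading 0 -> 300
PU: pen up
FD 4: (9,0) -> (11,-3.464) [heading=300, move]
FD 9: (11,-3.464) -> (15.5,-11.258) [heading=300, move]
FD 10: (15.5,-11.258) -> (20.5,-19.919) [heading=300, move]
LT 150: heading 300 -> 90
FD 13: (20.5,-19.919) -> (20.5,-6.919) [heading=90, move]
Final: pos=(20.5,-6.919), heading=90, 1 segment(s) drawn
Waypoints (6 total):
(0, 0)
(9, 0)
(11, -3.464)
(15.5, -11.258)
(20.5, -19.919)
(20.5, -6.919)

Answer: (0, 0)
(9, 0)
(11, -3.464)
(15.5, -11.258)
(20.5, -19.919)
(20.5, -6.919)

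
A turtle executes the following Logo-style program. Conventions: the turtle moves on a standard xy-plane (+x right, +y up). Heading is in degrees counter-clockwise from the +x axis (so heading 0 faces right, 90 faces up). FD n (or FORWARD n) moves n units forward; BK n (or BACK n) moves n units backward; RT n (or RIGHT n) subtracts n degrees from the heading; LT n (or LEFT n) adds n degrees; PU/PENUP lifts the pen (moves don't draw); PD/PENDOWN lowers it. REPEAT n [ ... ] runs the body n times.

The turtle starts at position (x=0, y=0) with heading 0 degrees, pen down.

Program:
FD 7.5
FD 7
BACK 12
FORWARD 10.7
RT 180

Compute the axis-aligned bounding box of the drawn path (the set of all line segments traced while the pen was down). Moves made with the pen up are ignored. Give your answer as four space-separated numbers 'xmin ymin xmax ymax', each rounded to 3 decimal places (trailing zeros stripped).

Answer: 0 0 14.5 0

Derivation:
Executing turtle program step by step:
Start: pos=(0,0), heading=0, pen down
FD 7.5: (0,0) -> (7.5,0) [heading=0, draw]
FD 7: (7.5,0) -> (14.5,0) [heading=0, draw]
BK 12: (14.5,0) -> (2.5,0) [heading=0, draw]
FD 10.7: (2.5,0) -> (13.2,0) [heading=0, draw]
RT 180: heading 0 -> 180
Final: pos=(13.2,0), heading=180, 4 segment(s) drawn

Segment endpoints: x in {0, 2.5, 7.5, 13.2, 14.5}, y in {0}
xmin=0, ymin=0, xmax=14.5, ymax=0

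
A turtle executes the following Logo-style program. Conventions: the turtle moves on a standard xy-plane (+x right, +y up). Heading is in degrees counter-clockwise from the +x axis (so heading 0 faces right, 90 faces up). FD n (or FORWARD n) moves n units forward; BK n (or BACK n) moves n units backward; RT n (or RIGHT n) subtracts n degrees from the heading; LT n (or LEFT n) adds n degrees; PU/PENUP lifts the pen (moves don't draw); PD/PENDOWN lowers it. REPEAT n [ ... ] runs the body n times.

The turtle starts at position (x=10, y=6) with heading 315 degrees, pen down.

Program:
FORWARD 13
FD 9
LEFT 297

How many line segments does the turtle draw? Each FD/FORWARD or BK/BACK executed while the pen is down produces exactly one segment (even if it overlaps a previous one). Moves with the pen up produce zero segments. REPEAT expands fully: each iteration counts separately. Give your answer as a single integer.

Executing turtle program step by step:
Start: pos=(10,6), heading=315, pen down
FD 13: (10,6) -> (19.192,-3.192) [heading=315, draw]
FD 9: (19.192,-3.192) -> (25.556,-9.556) [heading=315, draw]
LT 297: heading 315 -> 252
Final: pos=(25.556,-9.556), heading=252, 2 segment(s) drawn
Segments drawn: 2

Answer: 2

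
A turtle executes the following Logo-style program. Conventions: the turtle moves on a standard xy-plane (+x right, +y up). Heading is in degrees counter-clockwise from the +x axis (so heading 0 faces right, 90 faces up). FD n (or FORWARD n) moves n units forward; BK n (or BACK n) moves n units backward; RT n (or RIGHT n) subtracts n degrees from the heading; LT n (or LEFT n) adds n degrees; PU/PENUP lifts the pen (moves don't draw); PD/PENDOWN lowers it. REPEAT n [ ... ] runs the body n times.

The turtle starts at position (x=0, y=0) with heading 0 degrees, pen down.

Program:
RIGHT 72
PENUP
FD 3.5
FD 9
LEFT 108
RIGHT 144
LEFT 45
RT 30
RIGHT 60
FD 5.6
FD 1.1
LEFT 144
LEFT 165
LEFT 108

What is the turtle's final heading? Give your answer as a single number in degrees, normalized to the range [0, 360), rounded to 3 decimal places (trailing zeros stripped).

Executing turtle program step by step:
Start: pos=(0,0), heading=0, pen down
RT 72: heading 0 -> 288
PU: pen up
FD 3.5: (0,0) -> (1.082,-3.329) [heading=288, move]
FD 9: (1.082,-3.329) -> (3.863,-11.888) [heading=288, move]
LT 108: heading 288 -> 36
RT 144: heading 36 -> 252
LT 45: heading 252 -> 297
RT 30: heading 297 -> 267
RT 60: heading 267 -> 207
FD 5.6: (3.863,-11.888) -> (-1.127,-14.431) [heading=207, move]
FD 1.1: (-1.127,-14.431) -> (-2.107,-14.93) [heading=207, move]
LT 144: heading 207 -> 351
LT 165: heading 351 -> 156
LT 108: heading 156 -> 264
Final: pos=(-2.107,-14.93), heading=264, 0 segment(s) drawn

Answer: 264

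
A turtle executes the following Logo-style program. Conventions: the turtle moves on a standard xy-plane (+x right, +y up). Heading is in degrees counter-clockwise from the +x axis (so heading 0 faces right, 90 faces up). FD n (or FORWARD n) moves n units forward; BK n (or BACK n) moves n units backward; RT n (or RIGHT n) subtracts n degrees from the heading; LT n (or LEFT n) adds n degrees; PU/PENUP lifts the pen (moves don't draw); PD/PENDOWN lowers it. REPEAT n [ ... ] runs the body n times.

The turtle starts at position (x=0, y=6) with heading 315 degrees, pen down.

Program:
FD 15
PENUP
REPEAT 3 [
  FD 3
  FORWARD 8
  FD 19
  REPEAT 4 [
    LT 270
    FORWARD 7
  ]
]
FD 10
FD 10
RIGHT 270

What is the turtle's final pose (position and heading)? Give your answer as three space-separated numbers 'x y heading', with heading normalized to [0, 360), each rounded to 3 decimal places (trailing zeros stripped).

Answer: 88.388 -82.388 45

Derivation:
Executing turtle program step by step:
Start: pos=(0,6), heading=315, pen down
FD 15: (0,6) -> (10.607,-4.607) [heading=315, draw]
PU: pen up
REPEAT 3 [
  -- iteration 1/3 --
  FD 3: (10.607,-4.607) -> (12.728,-6.728) [heading=315, move]
  FD 8: (12.728,-6.728) -> (18.385,-12.385) [heading=315, move]
  FD 19: (18.385,-12.385) -> (31.82,-25.82) [heading=315, move]
  REPEAT 4 [
    -- iteration 1/4 --
    LT 270: heading 315 -> 225
    FD 7: (31.82,-25.82) -> (26.87,-30.77) [heading=225, move]
    -- iteration 2/4 --
    LT 270: heading 225 -> 135
    FD 7: (26.87,-30.77) -> (21.92,-25.82) [heading=135, move]
    -- iteration 3/4 --
    LT 270: heading 135 -> 45
    FD 7: (21.92,-25.82) -> (26.87,-20.87) [heading=45, move]
    -- iteration 4/4 --
    LT 270: heading 45 -> 315
    FD 7: (26.87,-20.87) -> (31.82,-25.82) [heading=315, move]
  ]
  -- iteration 2/3 --
  FD 3: (31.82,-25.82) -> (33.941,-27.941) [heading=315, move]
  FD 8: (33.941,-27.941) -> (39.598,-33.598) [heading=315, move]
  FD 19: (39.598,-33.598) -> (53.033,-47.033) [heading=315, move]
  REPEAT 4 [
    -- iteration 1/4 --
    LT 270: heading 315 -> 225
    FD 7: (53.033,-47.033) -> (48.083,-51.983) [heading=225, move]
    -- iteration 2/4 --
    LT 270: heading 225 -> 135
    FD 7: (48.083,-51.983) -> (43.134,-47.033) [heading=135, move]
    -- iteration 3/4 --
    LT 270: heading 135 -> 45
    FD 7: (43.134,-47.033) -> (48.083,-42.083) [heading=45, move]
    -- iteration 4/4 --
    LT 270: heading 45 -> 315
    FD 7: (48.083,-42.083) -> (53.033,-47.033) [heading=315, move]
  ]
  -- iteration 3/3 --
  FD 3: (53.033,-47.033) -> (55.154,-49.154) [heading=315, move]
  FD 8: (55.154,-49.154) -> (60.811,-54.811) [heading=315, move]
  FD 19: (60.811,-54.811) -> (74.246,-68.246) [heading=315, move]
  REPEAT 4 [
    -- iteration 1/4 --
    LT 270: heading 315 -> 225
    FD 7: (74.246,-68.246) -> (69.296,-73.196) [heading=225, move]
    -- iteration 2/4 --
    LT 270: heading 225 -> 135
    FD 7: (69.296,-73.196) -> (64.347,-68.246) [heading=135, move]
    -- iteration 3/4 --
    LT 270: heading 135 -> 45
    FD 7: (64.347,-68.246) -> (69.296,-63.296) [heading=45, move]
    -- iteration 4/4 --
    LT 270: heading 45 -> 315
    FD 7: (69.296,-63.296) -> (74.246,-68.246) [heading=315, move]
  ]
]
FD 10: (74.246,-68.246) -> (81.317,-75.317) [heading=315, move]
FD 10: (81.317,-75.317) -> (88.388,-82.388) [heading=315, move]
RT 270: heading 315 -> 45
Final: pos=(88.388,-82.388), heading=45, 1 segment(s) drawn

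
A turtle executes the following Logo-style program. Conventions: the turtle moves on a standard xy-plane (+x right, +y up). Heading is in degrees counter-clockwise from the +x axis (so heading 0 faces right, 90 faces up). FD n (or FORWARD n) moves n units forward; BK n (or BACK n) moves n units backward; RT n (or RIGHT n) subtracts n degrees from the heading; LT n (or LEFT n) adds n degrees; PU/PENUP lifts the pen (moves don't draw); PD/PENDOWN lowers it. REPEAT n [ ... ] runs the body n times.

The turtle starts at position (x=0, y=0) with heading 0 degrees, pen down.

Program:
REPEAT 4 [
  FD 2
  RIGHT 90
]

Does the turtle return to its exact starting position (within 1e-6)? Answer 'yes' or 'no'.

Executing turtle program step by step:
Start: pos=(0,0), heading=0, pen down
REPEAT 4 [
  -- iteration 1/4 --
  FD 2: (0,0) -> (2,0) [heading=0, draw]
  RT 90: heading 0 -> 270
  -- iteration 2/4 --
  FD 2: (2,0) -> (2,-2) [heading=270, draw]
  RT 90: heading 270 -> 180
  -- iteration 3/4 --
  FD 2: (2,-2) -> (0,-2) [heading=180, draw]
  RT 90: heading 180 -> 90
  -- iteration 4/4 --
  FD 2: (0,-2) -> (0,0) [heading=90, draw]
  RT 90: heading 90 -> 0
]
Final: pos=(0,0), heading=0, 4 segment(s) drawn

Start position: (0, 0)
Final position: (0, 0)
Distance = 0; < 1e-6 -> CLOSED

Answer: yes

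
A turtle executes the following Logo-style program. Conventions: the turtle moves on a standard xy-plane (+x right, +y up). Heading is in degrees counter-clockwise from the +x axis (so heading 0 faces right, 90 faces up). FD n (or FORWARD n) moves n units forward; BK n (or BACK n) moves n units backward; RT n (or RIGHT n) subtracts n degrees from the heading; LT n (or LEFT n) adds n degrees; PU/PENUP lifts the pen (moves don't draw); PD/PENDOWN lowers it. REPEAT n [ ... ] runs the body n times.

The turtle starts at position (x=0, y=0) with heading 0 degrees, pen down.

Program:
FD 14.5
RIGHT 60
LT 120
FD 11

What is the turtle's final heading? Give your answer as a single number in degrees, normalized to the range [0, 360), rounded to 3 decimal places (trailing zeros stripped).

Answer: 60

Derivation:
Executing turtle program step by step:
Start: pos=(0,0), heading=0, pen down
FD 14.5: (0,0) -> (14.5,0) [heading=0, draw]
RT 60: heading 0 -> 300
LT 120: heading 300 -> 60
FD 11: (14.5,0) -> (20,9.526) [heading=60, draw]
Final: pos=(20,9.526), heading=60, 2 segment(s) drawn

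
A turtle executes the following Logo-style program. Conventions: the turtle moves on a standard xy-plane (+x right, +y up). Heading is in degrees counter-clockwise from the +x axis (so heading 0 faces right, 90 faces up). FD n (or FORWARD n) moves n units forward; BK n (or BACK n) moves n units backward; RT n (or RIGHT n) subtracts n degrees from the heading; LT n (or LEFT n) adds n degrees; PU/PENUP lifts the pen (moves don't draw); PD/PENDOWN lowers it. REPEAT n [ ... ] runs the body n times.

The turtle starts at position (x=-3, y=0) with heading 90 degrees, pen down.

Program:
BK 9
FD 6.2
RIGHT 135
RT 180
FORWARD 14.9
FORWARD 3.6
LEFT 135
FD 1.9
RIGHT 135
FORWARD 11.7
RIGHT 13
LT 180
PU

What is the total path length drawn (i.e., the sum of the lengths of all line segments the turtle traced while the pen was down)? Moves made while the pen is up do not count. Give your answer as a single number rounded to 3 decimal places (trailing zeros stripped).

Answer: 47.3

Derivation:
Executing turtle program step by step:
Start: pos=(-3,0), heading=90, pen down
BK 9: (-3,0) -> (-3,-9) [heading=90, draw]
FD 6.2: (-3,-9) -> (-3,-2.8) [heading=90, draw]
RT 135: heading 90 -> 315
RT 180: heading 315 -> 135
FD 14.9: (-3,-2.8) -> (-13.536,7.736) [heading=135, draw]
FD 3.6: (-13.536,7.736) -> (-16.081,10.281) [heading=135, draw]
LT 135: heading 135 -> 270
FD 1.9: (-16.081,10.281) -> (-16.081,8.381) [heading=270, draw]
RT 135: heading 270 -> 135
FD 11.7: (-16.081,8.381) -> (-24.355,16.655) [heading=135, draw]
RT 13: heading 135 -> 122
LT 180: heading 122 -> 302
PU: pen up
Final: pos=(-24.355,16.655), heading=302, 6 segment(s) drawn

Segment lengths:
  seg 1: (-3,0) -> (-3,-9), length = 9
  seg 2: (-3,-9) -> (-3,-2.8), length = 6.2
  seg 3: (-3,-2.8) -> (-13.536,7.736), length = 14.9
  seg 4: (-13.536,7.736) -> (-16.081,10.281), length = 3.6
  seg 5: (-16.081,10.281) -> (-16.081,8.381), length = 1.9
  seg 6: (-16.081,8.381) -> (-24.355,16.655), length = 11.7
Total = 47.3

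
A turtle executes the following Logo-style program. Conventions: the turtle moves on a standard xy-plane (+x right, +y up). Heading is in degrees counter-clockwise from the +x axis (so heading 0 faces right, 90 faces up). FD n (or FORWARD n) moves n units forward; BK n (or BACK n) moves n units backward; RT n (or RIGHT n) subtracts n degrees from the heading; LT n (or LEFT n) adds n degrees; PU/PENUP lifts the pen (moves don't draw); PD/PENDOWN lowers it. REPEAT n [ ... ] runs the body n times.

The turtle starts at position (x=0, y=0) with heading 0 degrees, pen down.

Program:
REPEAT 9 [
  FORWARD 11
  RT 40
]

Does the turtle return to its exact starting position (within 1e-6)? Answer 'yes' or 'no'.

Answer: yes

Derivation:
Executing turtle program step by step:
Start: pos=(0,0), heading=0, pen down
REPEAT 9 [
  -- iteration 1/9 --
  FD 11: (0,0) -> (11,0) [heading=0, draw]
  RT 40: heading 0 -> 320
  -- iteration 2/9 --
  FD 11: (11,0) -> (19.426,-7.071) [heading=320, draw]
  RT 40: heading 320 -> 280
  -- iteration 3/9 --
  FD 11: (19.426,-7.071) -> (21.337,-17.904) [heading=280, draw]
  RT 40: heading 280 -> 240
  -- iteration 4/9 --
  FD 11: (21.337,-17.904) -> (15.837,-27.43) [heading=240, draw]
  RT 40: heading 240 -> 200
  -- iteration 5/9 --
  FD 11: (15.837,-27.43) -> (5.5,-31.192) [heading=200, draw]
  RT 40: heading 200 -> 160
  -- iteration 6/9 --
  FD 11: (5.5,-31.192) -> (-4.837,-27.43) [heading=160, draw]
  RT 40: heading 160 -> 120
  -- iteration 7/9 --
  FD 11: (-4.837,-27.43) -> (-10.337,-17.904) [heading=120, draw]
  RT 40: heading 120 -> 80
  -- iteration 8/9 --
  FD 11: (-10.337,-17.904) -> (-8.426,-7.071) [heading=80, draw]
  RT 40: heading 80 -> 40
  -- iteration 9/9 --
  FD 11: (-8.426,-7.071) -> (0,0) [heading=40, draw]
  RT 40: heading 40 -> 0
]
Final: pos=(0,0), heading=0, 9 segment(s) drawn

Start position: (0, 0)
Final position: (0, 0)
Distance = 0; < 1e-6 -> CLOSED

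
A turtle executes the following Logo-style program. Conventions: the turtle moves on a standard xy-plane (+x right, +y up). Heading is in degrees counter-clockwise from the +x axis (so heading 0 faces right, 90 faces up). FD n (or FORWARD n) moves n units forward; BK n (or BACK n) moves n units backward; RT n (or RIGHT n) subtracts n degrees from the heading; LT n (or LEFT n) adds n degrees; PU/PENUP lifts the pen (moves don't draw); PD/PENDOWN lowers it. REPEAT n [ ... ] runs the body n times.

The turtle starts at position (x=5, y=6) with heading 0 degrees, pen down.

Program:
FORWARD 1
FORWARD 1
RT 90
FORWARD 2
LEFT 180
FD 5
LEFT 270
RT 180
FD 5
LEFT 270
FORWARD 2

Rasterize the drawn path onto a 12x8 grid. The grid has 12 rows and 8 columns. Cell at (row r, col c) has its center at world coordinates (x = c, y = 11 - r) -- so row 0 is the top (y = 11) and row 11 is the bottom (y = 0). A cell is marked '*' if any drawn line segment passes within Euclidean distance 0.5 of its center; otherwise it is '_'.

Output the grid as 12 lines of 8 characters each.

Segment 0: (5,6) -> (6,6)
Segment 1: (6,6) -> (7,6)
Segment 2: (7,6) -> (7,4)
Segment 3: (7,4) -> (7,9)
Segment 4: (7,9) -> (2,9)
Segment 5: (2,9) -> (2,11)

Answer: __*_____
__*_____
__******
_______*
_______*
_____***
_______*
_______*
________
________
________
________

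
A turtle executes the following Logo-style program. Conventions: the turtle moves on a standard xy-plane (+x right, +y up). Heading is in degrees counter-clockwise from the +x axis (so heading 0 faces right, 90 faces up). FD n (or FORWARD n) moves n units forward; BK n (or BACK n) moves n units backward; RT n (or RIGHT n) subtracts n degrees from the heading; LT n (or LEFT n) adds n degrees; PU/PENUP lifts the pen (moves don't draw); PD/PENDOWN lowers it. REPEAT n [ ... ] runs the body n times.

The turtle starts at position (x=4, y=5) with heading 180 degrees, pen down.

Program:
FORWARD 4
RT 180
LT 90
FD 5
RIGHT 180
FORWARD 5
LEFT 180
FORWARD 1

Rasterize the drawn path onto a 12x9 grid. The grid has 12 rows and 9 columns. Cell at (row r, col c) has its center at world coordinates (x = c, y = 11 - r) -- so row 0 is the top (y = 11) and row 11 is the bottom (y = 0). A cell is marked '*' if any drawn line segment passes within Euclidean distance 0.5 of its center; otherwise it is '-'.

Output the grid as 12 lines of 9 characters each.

Segment 0: (4,5) -> (0,5)
Segment 1: (0,5) -> (0,10)
Segment 2: (0,10) -> (0,5)
Segment 3: (0,5) -> (0,6)

Answer: ---------
*--------
*--------
*--------
*--------
*--------
*****----
---------
---------
---------
---------
---------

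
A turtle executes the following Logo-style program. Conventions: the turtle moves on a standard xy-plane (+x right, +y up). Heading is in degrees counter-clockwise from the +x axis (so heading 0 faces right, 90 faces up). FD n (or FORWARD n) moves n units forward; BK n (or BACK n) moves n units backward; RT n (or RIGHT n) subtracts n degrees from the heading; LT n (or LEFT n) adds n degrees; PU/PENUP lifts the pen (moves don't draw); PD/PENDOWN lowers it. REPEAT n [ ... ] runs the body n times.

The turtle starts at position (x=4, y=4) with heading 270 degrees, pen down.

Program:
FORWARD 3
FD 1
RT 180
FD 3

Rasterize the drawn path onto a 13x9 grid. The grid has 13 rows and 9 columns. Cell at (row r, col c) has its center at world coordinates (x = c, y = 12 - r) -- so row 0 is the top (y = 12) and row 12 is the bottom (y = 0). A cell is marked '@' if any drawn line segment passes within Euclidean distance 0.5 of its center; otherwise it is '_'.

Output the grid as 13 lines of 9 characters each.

Answer: _________
_________
_________
_________
_________
_________
_________
_________
____@____
____@____
____@____
____@____
____@____

Derivation:
Segment 0: (4,4) -> (4,1)
Segment 1: (4,1) -> (4,0)
Segment 2: (4,0) -> (4,3)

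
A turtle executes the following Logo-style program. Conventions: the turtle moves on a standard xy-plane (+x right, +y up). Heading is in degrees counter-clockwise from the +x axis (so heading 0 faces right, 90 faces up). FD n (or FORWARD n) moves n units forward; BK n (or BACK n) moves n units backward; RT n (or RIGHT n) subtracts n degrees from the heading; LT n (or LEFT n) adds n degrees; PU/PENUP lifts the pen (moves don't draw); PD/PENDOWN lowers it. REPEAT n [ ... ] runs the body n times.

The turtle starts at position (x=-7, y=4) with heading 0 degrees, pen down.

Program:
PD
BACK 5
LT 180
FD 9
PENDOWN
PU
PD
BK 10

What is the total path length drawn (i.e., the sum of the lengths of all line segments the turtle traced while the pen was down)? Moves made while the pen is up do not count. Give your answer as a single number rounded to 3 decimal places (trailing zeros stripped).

Answer: 24

Derivation:
Executing turtle program step by step:
Start: pos=(-7,4), heading=0, pen down
PD: pen down
BK 5: (-7,4) -> (-12,4) [heading=0, draw]
LT 180: heading 0 -> 180
FD 9: (-12,4) -> (-21,4) [heading=180, draw]
PD: pen down
PU: pen up
PD: pen down
BK 10: (-21,4) -> (-11,4) [heading=180, draw]
Final: pos=(-11,4), heading=180, 3 segment(s) drawn

Segment lengths:
  seg 1: (-7,4) -> (-12,4), length = 5
  seg 2: (-12,4) -> (-21,4), length = 9
  seg 3: (-21,4) -> (-11,4), length = 10
Total = 24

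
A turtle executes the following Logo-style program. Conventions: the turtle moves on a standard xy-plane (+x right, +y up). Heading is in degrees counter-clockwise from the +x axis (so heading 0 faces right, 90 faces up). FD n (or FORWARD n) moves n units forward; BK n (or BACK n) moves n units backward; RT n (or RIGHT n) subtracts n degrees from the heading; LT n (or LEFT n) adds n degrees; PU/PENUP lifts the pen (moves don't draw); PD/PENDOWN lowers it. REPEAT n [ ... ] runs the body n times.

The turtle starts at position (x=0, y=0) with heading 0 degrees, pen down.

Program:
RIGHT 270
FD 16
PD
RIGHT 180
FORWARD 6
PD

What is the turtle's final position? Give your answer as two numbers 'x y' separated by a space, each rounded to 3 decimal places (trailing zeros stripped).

Executing turtle program step by step:
Start: pos=(0,0), heading=0, pen down
RT 270: heading 0 -> 90
FD 16: (0,0) -> (0,16) [heading=90, draw]
PD: pen down
RT 180: heading 90 -> 270
FD 6: (0,16) -> (0,10) [heading=270, draw]
PD: pen down
Final: pos=(0,10), heading=270, 2 segment(s) drawn

Answer: 0 10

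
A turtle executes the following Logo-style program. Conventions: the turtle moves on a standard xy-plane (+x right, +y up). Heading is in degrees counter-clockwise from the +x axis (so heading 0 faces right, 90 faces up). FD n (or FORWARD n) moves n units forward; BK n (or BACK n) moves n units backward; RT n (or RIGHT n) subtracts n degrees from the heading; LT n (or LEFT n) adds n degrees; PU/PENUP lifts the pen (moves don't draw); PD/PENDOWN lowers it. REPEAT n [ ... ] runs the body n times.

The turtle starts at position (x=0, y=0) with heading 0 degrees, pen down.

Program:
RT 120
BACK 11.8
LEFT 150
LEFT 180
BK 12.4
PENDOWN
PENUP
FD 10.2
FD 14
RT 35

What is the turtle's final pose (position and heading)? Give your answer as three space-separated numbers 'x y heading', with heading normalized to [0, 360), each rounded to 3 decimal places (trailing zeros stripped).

Answer: -4.319 4.319 175

Derivation:
Executing turtle program step by step:
Start: pos=(0,0), heading=0, pen down
RT 120: heading 0 -> 240
BK 11.8: (0,0) -> (5.9,10.219) [heading=240, draw]
LT 150: heading 240 -> 30
LT 180: heading 30 -> 210
BK 12.4: (5.9,10.219) -> (16.639,16.419) [heading=210, draw]
PD: pen down
PU: pen up
FD 10.2: (16.639,16.419) -> (7.805,11.319) [heading=210, move]
FD 14: (7.805,11.319) -> (-4.319,4.319) [heading=210, move]
RT 35: heading 210 -> 175
Final: pos=(-4.319,4.319), heading=175, 2 segment(s) drawn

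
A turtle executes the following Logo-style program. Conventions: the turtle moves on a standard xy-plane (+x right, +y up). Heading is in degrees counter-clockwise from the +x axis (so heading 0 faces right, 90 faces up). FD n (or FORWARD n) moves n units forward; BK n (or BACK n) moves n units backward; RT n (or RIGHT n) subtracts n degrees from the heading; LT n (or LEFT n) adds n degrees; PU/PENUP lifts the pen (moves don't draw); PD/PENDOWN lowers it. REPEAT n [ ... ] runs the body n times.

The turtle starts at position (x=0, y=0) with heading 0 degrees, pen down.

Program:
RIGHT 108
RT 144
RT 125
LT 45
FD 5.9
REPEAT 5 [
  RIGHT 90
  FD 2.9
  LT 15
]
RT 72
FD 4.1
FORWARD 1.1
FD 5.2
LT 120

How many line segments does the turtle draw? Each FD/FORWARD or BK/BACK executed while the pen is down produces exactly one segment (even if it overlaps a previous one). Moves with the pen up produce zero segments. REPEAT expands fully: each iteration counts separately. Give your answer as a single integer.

Answer: 9

Derivation:
Executing turtle program step by step:
Start: pos=(0,0), heading=0, pen down
RT 108: heading 0 -> 252
RT 144: heading 252 -> 108
RT 125: heading 108 -> 343
LT 45: heading 343 -> 28
FD 5.9: (0,0) -> (5.209,2.77) [heading=28, draw]
REPEAT 5 [
  -- iteration 1/5 --
  RT 90: heading 28 -> 298
  FD 2.9: (5.209,2.77) -> (6.571,0.209) [heading=298, draw]
  LT 15: heading 298 -> 313
  -- iteration 2/5 --
  RT 90: heading 313 -> 223
  FD 2.9: (6.571,0.209) -> (4.45,-1.768) [heading=223, draw]
  LT 15: heading 223 -> 238
  -- iteration 3/5 --
  RT 90: heading 238 -> 148
  FD 2.9: (4.45,-1.768) -> (1.991,-0.232) [heading=148, draw]
  LT 15: heading 148 -> 163
  -- iteration 4/5 --
  RT 90: heading 163 -> 73
  FD 2.9: (1.991,-0.232) -> (2.838,2.542) [heading=73, draw]
  LT 15: heading 73 -> 88
  -- iteration 5/5 --
  RT 90: heading 88 -> 358
  FD 2.9: (2.838,2.542) -> (5.737,2.44) [heading=358, draw]
  LT 15: heading 358 -> 13
]
RT 72: heading 13 -> 301
FD 4.1: (5.737,2.44) -> (7.848,-1.074) [heading=301, draw]
FD 1.1: (7.848,-1.074) -> (8.415,-2.017) [heading=301, draw]
FD 5.2: (8.415,-2.017) -> (11.093,-6.474) [heading=301, draw]
LT 120: heading 301 -> 61
Final: pos=(11.093,-6.474), heading=61, 9 segment(s) drawn
Segments drawn: 9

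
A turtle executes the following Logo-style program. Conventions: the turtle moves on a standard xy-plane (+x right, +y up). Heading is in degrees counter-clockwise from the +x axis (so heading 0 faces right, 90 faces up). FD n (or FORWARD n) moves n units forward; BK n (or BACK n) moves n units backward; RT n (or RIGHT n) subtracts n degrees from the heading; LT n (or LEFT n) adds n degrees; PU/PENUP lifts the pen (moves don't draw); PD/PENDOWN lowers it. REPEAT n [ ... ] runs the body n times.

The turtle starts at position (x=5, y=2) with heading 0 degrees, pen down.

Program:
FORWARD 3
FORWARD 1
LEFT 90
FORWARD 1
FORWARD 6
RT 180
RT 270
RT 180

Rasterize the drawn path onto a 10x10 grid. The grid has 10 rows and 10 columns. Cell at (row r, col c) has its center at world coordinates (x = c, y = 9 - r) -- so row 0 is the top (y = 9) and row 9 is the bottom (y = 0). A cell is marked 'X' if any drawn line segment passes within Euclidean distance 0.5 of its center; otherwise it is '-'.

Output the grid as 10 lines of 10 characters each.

Answer: ---------X
---------X
---------X
---------X
---------X
---------X
---------X
-----XXXXX
----------
----------

Derivation:
Segment 0: (5,2) -> (8,2)
Segment 1: (8,2) -> (9,2)
Segment 2: (9,2) -> (9,3)
Segment 3: (9,3) -> (9,9)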